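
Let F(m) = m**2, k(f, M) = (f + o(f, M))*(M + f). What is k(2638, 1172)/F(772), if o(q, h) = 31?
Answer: 5084445/297992 ≈ 17.062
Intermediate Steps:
k(f, M) = (31 + f)*(M + f) (k(f, M) = (f + 31)*(M + f) = (31 + f)*(M + f))
k(2638, 1172)/F(772) = (2638**2 + 31*1172 + 31*2638 + 1172*2638)/(772**2) = (6959044 + 36332 + 81778 + 3091736)/595984 = 10168890*(1/595984) = 5084445/297992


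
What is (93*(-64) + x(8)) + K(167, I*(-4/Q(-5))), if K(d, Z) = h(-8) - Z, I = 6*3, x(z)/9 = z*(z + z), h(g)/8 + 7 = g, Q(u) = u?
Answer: -24672/5 ≈ -4934.4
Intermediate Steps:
h(g) = -56 + 8*g
x(z) = 18*z**2 (x(z) = 9*(z*(z + z)) = 9*(z*(2*z)) = 9*(2*z**2) = 18*z**2)
I = 18
K(d, Z) = -120 - Z (K(d, Z) = (-56 + 8*(-8)) - Z = (-56 - 64) - Z = -120 - Z)
(93*(-64) + x(8)) + K(167, I*(-4/Q(-5))) = (93*(-64) + 18*8**2) + (-120 - 18*(-4/(-5))) = (-5952 + 18*64) + (-120 - 18*(-4*(-1/5))) = (-5952 + 1152) + (-120 - 18*4/5) = -4800 + (-120 - 1*72/5) = -4800 + (-120 - 72/5) = -4800 - 672/5 = -24672/5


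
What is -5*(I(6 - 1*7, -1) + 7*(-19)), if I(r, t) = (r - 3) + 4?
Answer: 665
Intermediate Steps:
I(r, t) = 1 + r (I(r, t) = (-3 + r) + 4 = 1 + r)
-5*(I(6 - 1*7, -1) + 7*(-19)) = -5*((1 + (6 - 1*7)) + 7*(-19)) = -5*((1 + (6 - 7)) - 133) = -5*((1 - 1) - 133) = -5*(0 - 133) = -5*(-133) = 665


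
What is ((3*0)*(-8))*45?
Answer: 0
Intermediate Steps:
((3*0)*(-8))*45 = (0*(-8))*45 = 0*45 = 0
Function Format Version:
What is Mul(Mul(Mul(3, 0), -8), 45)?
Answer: 0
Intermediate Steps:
Mul(Mul(Mul(3, 0), -8), 45) = Mul(Mul(0, -8), 45) = Mul(0, 45) = 0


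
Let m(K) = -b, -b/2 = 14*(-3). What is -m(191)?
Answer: 84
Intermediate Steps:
b = 84 (b = -28*(-3) = -2*(-42) = 84)
m(K) = -84 (m(K) = -1*84 = -84)
-m(191) = -1*(-84) = 84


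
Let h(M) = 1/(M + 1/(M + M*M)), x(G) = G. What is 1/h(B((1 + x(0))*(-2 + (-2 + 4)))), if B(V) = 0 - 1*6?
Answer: -179/30 ≈ -5.9667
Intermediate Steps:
B(V) = -6 (B(V) = 0 - 6 = -6)
h(M) = 1/(M + 1/(M + M²))
1/h(B((1 + x(0))*(-2 + (-2 + 4)))) = 1/(-6*(1 - 6)/(1 + (-6)² + (-6)³)) = 1/(-6*(-5)/(1 + 36 - 216)) = 1/(-6*(-5)/(-179)) = 1/(-6*(-1/179)*(-5)) = 1/(-30/179) = -179/30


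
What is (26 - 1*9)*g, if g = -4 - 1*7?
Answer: -187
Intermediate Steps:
g = -11 (g = -4 - 7 = -11)
(26 - 1*9)*g = (26 - 1*9)*(-11) = (26 - 9)*(-11) = 17*(-11) = -187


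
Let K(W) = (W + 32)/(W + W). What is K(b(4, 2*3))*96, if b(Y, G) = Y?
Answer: 432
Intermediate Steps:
K(W) = (32 + W)/(2*W) (K(W) = (32 + W)/((2*W)) = (32 + W)*(1/(2*W)) = (32 + W)/(2*W))
K(b(4, 2*3))*96 = ((1/2)*(32 + 4)/4)*96 = ((1/2)*(1/4)*36)*96 = (9/2)*96 = 432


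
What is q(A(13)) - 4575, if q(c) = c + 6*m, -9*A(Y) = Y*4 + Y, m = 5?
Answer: -40970/9 ≈ -4552.2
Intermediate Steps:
A(Y) = -5*Y/9 (A(Y) = -(Y*4 + Y)/9 = -(4*Y + Y)/9 = -5*Y/9)
q(c) = 30 + c (q(c) = c + 6*5 = c + 30 = 30 + c)
q(A(13)) - 4575 = (30 - 5/9*13) - 4575 = (30 - 65/9) - 4575 = 205/9 - 4575 = -40970/9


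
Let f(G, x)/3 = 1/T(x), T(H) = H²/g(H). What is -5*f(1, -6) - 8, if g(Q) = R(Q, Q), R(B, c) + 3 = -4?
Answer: -61/12 ≈ -5.0833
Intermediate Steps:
R(B, c) = -7 (R(B, c) = -3 - 4 = -7)
g(Q) = -7
T(H) = -H²/7 (T(H) = H²/(-7) = -H²/7)
f(G, x) = -21/x² (f(G, x) = 3/((-x²/7)) = 3*(-7/x²) = -21/x²)
-5*f(1, -6) - 8 = -(-105)/(-6)² - 8 = -(-105)/36 - 8 = -5*(-7/12) - 8 = 35/12 - 8 = -61/12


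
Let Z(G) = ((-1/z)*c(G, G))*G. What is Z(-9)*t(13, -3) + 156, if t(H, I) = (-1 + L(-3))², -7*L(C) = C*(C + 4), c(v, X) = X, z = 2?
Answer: 6996/49 ≈ 142.78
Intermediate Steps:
L(C) = -C*(4 + C)/7 (L(C) = -C*(C + 4)/7 = -C*(4 + C)/7)
t(H, I) = 16/49 (t(H, I) = (-1 - ⅐*(-3)*(4 - 3))² = (-1 - ⅐*(-3)*1)² = (-1 + 3/7)² = (-4/7)² = 16/49)
Z(G) = -G²/2 (Z(G) = ((-1/2)*G)*G = ((-1*½)*G)*G = (-G/2)*G = -G²/2)
Z(-9)*t(13, -3) + 156 = -½*(-9)²*(16/49) + 156 = -½*81*(16/49) + 156 = -81/2*16/49 + 156 = -648/49 + 156 = 6996/49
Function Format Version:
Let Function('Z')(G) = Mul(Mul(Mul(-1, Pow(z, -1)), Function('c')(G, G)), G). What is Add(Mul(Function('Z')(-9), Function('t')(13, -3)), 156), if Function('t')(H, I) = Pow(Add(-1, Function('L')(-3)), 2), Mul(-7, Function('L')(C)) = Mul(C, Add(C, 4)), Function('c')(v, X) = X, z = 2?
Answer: Rational(6996, 49) ≈ 142.78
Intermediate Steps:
Function('L')(C) = Mul(Rational(-1, 7), C, Add(4, C)) (Function('L')(C) = Mul(Rational(-1, 7), Mul(C, Add(C, 4))) = Mul(Rational(-1, 7), Mul(C, Add(4, C))) = Mul(Rational(-1, 7), C, Add(4, C)))
Function('t')(H, I) = Rational(16, 49) (Function('t')(H, I) = Pow(Add(-1, Mul(Rational(-1, 7), -3, Add(4, -3))), 2) = Pow(Add(-1, Mul(Rational(-1, 7), -3, 1)), 2) = Pow(Add(-1, Rational(3, 7)), 2) = Pow(Rational(-4, 7), 2) = Rational(16, 49))
Function('Z')(G) = Mul(Rational(-1, 2), Pow(G, 2)) (Function('Z')(G) = Mul(Mul(Mul(-1, Pow(2, -1)), G), G) = Mul(Mul(Mul(-1, Rational(1, 2)), G), G) = Mul(Mul(Rational(-1, 2), G), G) = Mul(Rational(-1, 2), Pow(G, 2)))
Add(Mul(Function('Z')(-9), Function('t')(13, -3)), 156) = Add(Mul(Mul(Rational(-1, 2), Pow(-9, 2)), Rational(16, 49)), 156) = Add(Mul(Mul(Rational(-1, 2), 81), Rational(16, 49)), 156) = Add(Mul(Rational(-81, 2), Rational(16, 49)), 156) = Add(Rational(-648, 49), 156) = Rational(6996, 49)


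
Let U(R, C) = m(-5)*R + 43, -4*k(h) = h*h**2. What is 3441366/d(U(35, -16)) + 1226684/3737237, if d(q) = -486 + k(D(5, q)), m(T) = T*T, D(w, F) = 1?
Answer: -51442415482588/7268925965 ≈ -7077.0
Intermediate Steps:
k(h) = -h**3/4 (k(h) = -h*h**2/4 = -h**3/4)
m(T) = T**2
U(R, C) = 43 + 25*R (U(R, C) = (-5)**2*R + 43 = 25*R + 43 = 43 + 25*R)
d(q) = -1945/4 (d(q) = -486 - 1/4*1**3 = -486 - 1/4*1 = -486 - 1/4 = -1945/4)
3441366/d(U(35, -16)) + 1226684/3737237 = 3441366/(-1945/4) + 1226684/3737237 = 3441366*(-4/1945) + 1226684*(1/3737237) = -13765464/1945 + 1226684/3737237 = -51442415482588/7268925965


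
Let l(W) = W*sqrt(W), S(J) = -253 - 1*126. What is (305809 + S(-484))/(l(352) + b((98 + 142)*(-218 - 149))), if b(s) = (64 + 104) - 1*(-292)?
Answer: -5854075/1808442 + 8959280*sqrt(22)/904221 ≈ 43.237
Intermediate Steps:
S(J) = -379 (S(J) = -253 - 126 = -379)
l(W) = W**(3/2)
b(s) = 460 (b(s) = 168 + 292 = 460)
(305809 + S(-484))/(l(352) + b((98 + 142)*(-218 - 149))) = (305809 - 379)/(352**(3/2) + 460) = 305430/(1408*sqrt(22) + 460) = 305430/(460 + 1408*sqrt(22))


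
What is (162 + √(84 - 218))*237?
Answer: 38394 + 237*I*√134 ≈ 38394.0 + 2743.5*I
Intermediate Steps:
(162 + √(84 - 218))*237 = (162 + √(-134))*237 = (162 + I*√134)*237 = 38394 + 237*I*√134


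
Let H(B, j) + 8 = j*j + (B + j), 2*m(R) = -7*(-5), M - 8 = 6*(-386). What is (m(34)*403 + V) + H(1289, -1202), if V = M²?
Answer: 13557599/2 ≈ 6.7788e+6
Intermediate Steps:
M = -2308 (M = 8 + 6*(-386) = 8 - 2316 = -2308)
m(R) = 35/2 (m(R) = (-7*(-5))/2 = (½)*35 = 35/2)
H(B, j) = -8 + B + j + j² (H(B, j) = -8 + (j*j + (B + j)) = -8 + (j² + (B + j)) = -8 + (B + j + j²) = -8 + B + j + j²)
V = 5326864 (V = (-2308)² = 5326864)
(m(34)*403 + V) + H(1289, -1202) = ((35/2)*403 + 5326864) + (-8 + 1289 - 1202 + (-1202)²) = (14105/2 + 5326864) + (-8 + 1289 - 1202 + 1444804) = 10667833/2 + 1444883 = 13557599/2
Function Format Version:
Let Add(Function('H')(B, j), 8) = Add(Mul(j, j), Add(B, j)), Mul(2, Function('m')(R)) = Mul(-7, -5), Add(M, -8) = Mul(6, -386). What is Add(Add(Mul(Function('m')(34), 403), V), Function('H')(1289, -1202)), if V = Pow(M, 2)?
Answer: Rational(13557599, 2) ≈ 6.7788e+6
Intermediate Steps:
M = -2308 (M = Add(8, Mul(6, -386)) = Add(8, -2316) = -2308)
Function('m')(R) = Rational(35, 2) (Function('m')(R) = Mul(Rational(1, 2), Mul(-7, -5)) = Mul(Rational(1, 2), 35) = Rational(35, 2))
Function('H')(B, j) = Add(-8, B, j, Pow(j, 2)) (Function('H')(B, j) = Add(-8, Add(Mul(j, j), Add(B, j))) = Add(-8, Add(Pow(j, 2), Add(B, j))) = Add(-8, Add(B, j, Pow(j, 2))) = Add(-8, B, j, Pow(j, 2)))
V = 5326864 (V = Pow(-2308, 2) = 5326864)
Add(Add(Mul(Function('m')(34), 403), V), Function('H')(1289, -1202)) = Add(Add(Mul(Rational(35, 2), 403), 5326864), Add(-8, 1289, -1202, Pow(-1202, 2))) = Add(Add(Rational(14105, 2), 5326864), Add(-8, 1289, -1202, 1444804)) = Add(Rational(10667833, 2), 1444883) = Rational(13557599, 2)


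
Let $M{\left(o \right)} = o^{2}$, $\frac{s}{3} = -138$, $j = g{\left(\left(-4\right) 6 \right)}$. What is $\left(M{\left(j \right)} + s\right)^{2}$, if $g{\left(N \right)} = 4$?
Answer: $158404$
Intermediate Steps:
$j = 4$
$s = -414$ ($s = 3 \left(-138\right) = -414$)
$\left(M{\left(j \right)} + s\right)^{2} = \left(4^{2} - 414\right)^{2} = \left(16 - 414\right)^{2} = \left(-398\right)^{2} = 158404$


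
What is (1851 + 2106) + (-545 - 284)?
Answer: 3128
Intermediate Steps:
(1851 + 2106) + (-545 - 284) = 3957 - 829 = 3128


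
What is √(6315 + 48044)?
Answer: √54359 ≈ 233.15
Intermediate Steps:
√(6315 + 48044) = √54359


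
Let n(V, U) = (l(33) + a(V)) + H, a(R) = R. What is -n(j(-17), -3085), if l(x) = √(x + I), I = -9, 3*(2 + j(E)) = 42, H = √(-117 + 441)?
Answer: -30 - 2*√6 ≈ -34.899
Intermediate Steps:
H = 18 (H = √324 = 18)
j(E) = 12 (j(E) = -2 + (⅓)*42 = -2 + 14 = 12)
l(x) = √(-9 + x) (l(x) = √(x - 9) = √(-9 + x))
n(V, U) = 18 + V + 2*√6 (n(V, U) = (√(-9 + 33) + V) + 18 = (√24 + V) + 18 = (2*√6 + V) + 18 = (V + 2*√6) + 18 = 18 + V + 2*√6)
-n(j(-17), -3085) = -(18 + 12 + 2*√6) = -(30 + 2*√6) = -30 - 2*√6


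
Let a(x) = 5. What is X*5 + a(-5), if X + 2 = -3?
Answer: -20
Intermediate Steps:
X = -5 (X = -2 - 3 = -5)
X*5 + a(-5) = -5*5 + 5 = -25 + 5 = -20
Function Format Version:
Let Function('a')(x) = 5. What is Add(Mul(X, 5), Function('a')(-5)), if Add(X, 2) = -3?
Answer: -20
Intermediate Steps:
X = -5 (X = Add(-2, -3) = -5)
Add(Mul(X, 5), Function('a')(-5)) = Add(Mul(-5, 5), 5) = Add(-25, 5) = -20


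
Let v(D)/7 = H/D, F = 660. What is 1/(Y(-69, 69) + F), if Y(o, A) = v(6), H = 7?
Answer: 6/4009 ≈ 0.0014966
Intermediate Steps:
v(D) = 49/D (v(D) = 7*(7/D) = 49/D)
Y(o, A) = 49/6
1/(Y(-69, 69) + F) = 1/(49/6 + 660) = 1/(4009/6) = 6/4009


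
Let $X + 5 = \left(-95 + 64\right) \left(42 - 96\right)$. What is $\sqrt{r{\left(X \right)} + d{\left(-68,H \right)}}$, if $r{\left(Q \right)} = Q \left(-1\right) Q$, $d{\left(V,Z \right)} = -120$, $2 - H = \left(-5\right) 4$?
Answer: $i \sqrt{2785681} \approx 1669.0 i$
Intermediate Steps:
$H = 22$ ($H = 2 - \left(-5\right) 4 = 2 - -20 = 2 + 20 = 22$)
$X = 1669$ ($X = -5 + \left(-95 + 64\right) \left(42 - 96\right) = -5 - -1674 = -5 + 1674 = 1669$)
$r{\left(Q \right)} = - Q^{2}$ ($r{\left(Q \right)} = - Q Q = - Q^{2}$)
$\sqrt{r{\left(X \right)} + d{\left(-68,H \right)}} = \sqrt{- 1669^{2} - 120} = \sqrt{\left(-1\right) 2785561 - 120} = \sqrt{-2785561 - 120} = \sqrt{-2785681} = i \sqrt{2785681}$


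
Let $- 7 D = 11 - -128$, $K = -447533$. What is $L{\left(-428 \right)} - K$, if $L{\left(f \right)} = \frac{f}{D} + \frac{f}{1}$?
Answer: $\frac{62150591}{139} \approx 4.4713 \cdot 10^{5}$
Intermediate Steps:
$D = - \frac{139}{7}$ ($D = - \frac{11 - -128}{7} = - \frac{11 + 128}{7} = \left(- \frac{1}{7}\right) 139 = - \frac{139}{7} \approx -19.857$)
$L{\left(f \right)} = \frac{132 f}{139}$ ($L{\left(f \right)} = \frac{f}{- \frac{139}{7}} + \frac{f}{1} = f \left(- \frac{7}{139}\right) + f 1 = - \frac{7 f}{139} + f = \frac{132 f}{139}$)
$L{\left(-428 \right)} - K = \frac{132}{139} \left(-428\right) - -447533 = - \frac{56496}{139} + 447533 = \frac{62150591}{139}$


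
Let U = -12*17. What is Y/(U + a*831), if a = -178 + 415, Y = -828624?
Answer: -276208/65581 ≈ -4.2117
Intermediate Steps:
U = -204
a = 237
Y/(U + a*831) = -828624/(-204 + 237*831) = -828624/(-204 + 196947) = -828624/196743 = -828624*1/196743 = -276208/65581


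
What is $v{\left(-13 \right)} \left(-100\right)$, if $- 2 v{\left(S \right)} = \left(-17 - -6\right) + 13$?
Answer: $100$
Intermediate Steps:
$v{\left(S \right)} = -1$ ($v{\left(S \right)} = - \frac{\left(-17 - -6\right) + 13}{2} = - \frac{\left(-17 + \left(-3 + 9\right)\right) + 13}{2} = - \frac{\left(-17 + 6\right) + 13}{2} = - \frac{-11 + 13}{2} = \left(- \frac{1}{2}\right) 2 = -1$)
$v{\left(-13 \right)} \left(-100\right) = \left(-1\right) \left(-100\right) = 100$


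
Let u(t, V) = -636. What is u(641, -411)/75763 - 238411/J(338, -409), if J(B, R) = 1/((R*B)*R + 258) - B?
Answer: 1021277071789285136/1447901978041221 ≈ 705.35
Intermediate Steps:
J(B, R) = 1/(258 + B*R²) - B (J(B, R) = 1/((B*R)*R + 258) - B = 1/(B*R² + 258) - B = 1/(258 + B*R²) - B)
u(641, -411)/75763 - 238411/J(338, -409) = -636/75763 - 238411*(258 + 338*(-409)²)/(1 - 258*338 - 1*338²*(-409)²) = -636*1/75763 - 238411*(258 + 338*167281)/(1 - 87204 - 1*114244*167281) = -636/75763 - 238411*(258 + 56540978)/(1 - 87204 - 19110850564) = -636/75763 - 238411/(-19110937767/56541236) = -636/75763 - 238411*(-56541236/19110937767) = -636/75763 + 13480052615996/19110937767 = 1021277071789285136/1447901978041221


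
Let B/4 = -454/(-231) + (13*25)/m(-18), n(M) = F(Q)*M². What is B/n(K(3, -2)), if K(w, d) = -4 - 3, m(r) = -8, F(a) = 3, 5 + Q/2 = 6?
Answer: -71443/67914 ≈ -1.0520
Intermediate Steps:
Q = 2 (Q = -10 + 2*6 = -10 + 12 = 2)
K(w, d) = -7
n(M) = 3*M²
B = -71443/462 (B = 4*(-454/(-231) + (13*25)/(-8)) = 4*(-454*(-1/231) + 325*(-⅛)) = 4*(454/231 - 325/8) = 4*(-71443/1848) = -71443/462 ≈ -154.64)
B/n(K(3, -2)) = -71443/(462*(3*(-7)²)) = -71443/(462*(3*49)) = -71443/462/147 = -71443/462*1/147 = -71443/67914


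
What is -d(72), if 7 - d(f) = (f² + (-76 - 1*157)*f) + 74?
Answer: -11525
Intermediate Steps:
d(f) = -67 - f² + 233*f (d(f) = 7 - ((f² + (-76 - 1*157)*f) + 74) = 7 - ((f² + (-76 - 157)*f) + 74) = 7 - ((f² - 233*f) + 74) = 7 - (74 + f² - 233*f) = 7 + (-74 - f² + 233*f) = -67 - f² + 233*f)
-d(72) = -(-67 - 1*72² + 233*72) = -(-67 - 1*5184 + 16776) = -(-67 - 5184 + 16776) = -1*11525 = -11525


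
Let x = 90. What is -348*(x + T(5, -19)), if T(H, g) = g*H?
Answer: 1740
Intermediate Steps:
T(H, g) = H*g
-348*(x + T(5, -19)) = -348*(90 + 5*(-19)) = -348*(90 - 95) = -348*(-5) = 1740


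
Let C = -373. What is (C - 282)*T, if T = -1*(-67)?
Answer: -43885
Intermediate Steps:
T = 67
(C - 282)*T = (-373 - 282)*67 = -655*67 = -43885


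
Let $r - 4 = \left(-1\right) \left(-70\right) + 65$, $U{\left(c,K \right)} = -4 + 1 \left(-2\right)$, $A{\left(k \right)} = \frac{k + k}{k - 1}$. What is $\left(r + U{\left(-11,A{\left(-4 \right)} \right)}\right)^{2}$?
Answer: $17689$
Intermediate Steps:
$A{\left(k \right)} = \frac{2 k}{-1 + k}$
$U{\left(c,K \right)} = -6$ ($U{\left(c,K \right)} = -4 - 2 = -6$)
$r = 139$ ($r = 4 + \left(\left(-1\right) \left(-70\right) + 65\right) = 4 + \left(70 + 65\right) = 4 + 135 = 139$)
$\left(r + U{\left(-11,A{\left(-4 \right)} \right)}\right)^{2} = \left(139 - 6\right)^{2} = 133^{2} = 17689$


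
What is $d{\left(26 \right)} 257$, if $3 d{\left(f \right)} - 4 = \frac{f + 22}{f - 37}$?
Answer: $- \frac{1028}{33} \approx -31.152$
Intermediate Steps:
$d{\left(f \right)} = \frac{4}{3} + \frac{22 + f}{3 \left(-37 + f\right)}$ ($d{\left(f \right)} = \frac{4}{3} + \frac{\left(f + 22\right) \frac{1}{f - 37}}{3} = \frac{4}{3} + \frac{\left(22 + f\right) \frac{1}{-37 + f}}{3} = \frac{4}{3} + \frac{\frac{1}{-37 + f} \left(22 + f\right)}{3} = \frac{4}{3} + \frac{22 + f}{3 \left(-37 + f\right)}$)
$d{\left(26 \right)} 257 = \frac{-126 + 5 \cdot 26}{3 \left(-37 + 26\right)} 257 = \frac{-126 + 130}{3 \left(-11\right)} 257 = \frac{1}{3} \left(- \frac{1}{11}\right) 4 \cdot 257 = \left(- \frac{4}{33}\right) 257 = - \frac{1028}{33}$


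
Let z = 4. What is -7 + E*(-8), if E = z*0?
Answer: -7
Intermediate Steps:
E = 0 (E = 4*0 = 0)
-7 + E*(-8) = -7 + 0*(-8) = -7 + 0 = -7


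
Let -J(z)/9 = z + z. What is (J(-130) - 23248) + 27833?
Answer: 6925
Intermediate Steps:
J(z) = -18*z (J(z) = -9*(z + z) = -18*z)
(J(-130) - 23248) + 27833 = (-18*(-130) - 23248) + 27833 = (2340 - 23248) + 27833 = -20908 + 27833 = 6925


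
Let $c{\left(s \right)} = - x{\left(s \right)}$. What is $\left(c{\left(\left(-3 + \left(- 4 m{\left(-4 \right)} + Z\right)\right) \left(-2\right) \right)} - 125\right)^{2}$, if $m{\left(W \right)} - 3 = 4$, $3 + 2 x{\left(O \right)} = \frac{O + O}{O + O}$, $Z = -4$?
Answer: $15376$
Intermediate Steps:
$x{\left(O \right)} = -1$ ($x{\left(O \right)} = - \frac{3}{2} + \frac{\left(O + O\right) \frac{1}{O + O}}{2} = - \frac{3}{2} + \frac{2 O \frac{1}{2 O}}{2} = - \frac{3}{2} + \frac{1}{2} \cdot 1 = - \frac{3}{2} + \frac{1}{2} = -1$)
$m{\left(W \right)} = 7$ ($m{\left(W \right)} = 3 + 4 = 7$)
$c{\left(s \right)} = 1$ ($c{\left(s \right)} = \left(-1\right) \left(-1\right) = 1$)
$\left(c{\left(\left(-3 + \left(- 4 m{\left(-4 \right)} + Z\right)\right) \left(-2\right) \right)} - 125\right)^{2} = \left(1 - 125\right)^{2} = \left(-124\right)^{2} = 15376$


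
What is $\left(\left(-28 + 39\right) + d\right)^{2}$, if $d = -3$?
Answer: $64$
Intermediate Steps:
$\left(\left(-28 + 39\right) + d\right)^{2} = \left(\left(-28 + 39\right) - 3\right)^{2} = \left(11 - 3\right)^{2} = 8^{2} = 64$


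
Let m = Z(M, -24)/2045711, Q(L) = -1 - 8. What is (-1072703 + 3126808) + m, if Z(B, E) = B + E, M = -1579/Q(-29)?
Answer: 37818946744258/18411399 ≈ 2.0541e+6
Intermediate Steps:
Q(L) = -9
M = 1579/9 (M = -1579/(-9) = -1579*(-⅑) = 1579/9 ≈ 175.44)
m = 1363/18411399 (m = (1579/9 - 24)/2045711 = (1363/9)*(1/2045711) = 1363/18411399 ≈ 7.4030e-5)
(-1072703 + 3126808) + m = (-1072703 + 3126808) + 1363/18411399 = 2054105 + 1363/18411399 = 37818946744258/18411399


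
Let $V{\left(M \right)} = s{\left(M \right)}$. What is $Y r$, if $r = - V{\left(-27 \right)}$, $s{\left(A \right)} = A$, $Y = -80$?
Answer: $-2160$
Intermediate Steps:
$V{\left(M \right)} = M$
$r = 27$ ($r = \left(-1\right) \left(-27\right) = 27$)
$Y r = \left(-80\right) 27 = -2160$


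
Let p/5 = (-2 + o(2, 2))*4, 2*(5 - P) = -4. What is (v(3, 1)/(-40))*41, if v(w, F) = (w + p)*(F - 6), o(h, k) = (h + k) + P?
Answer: 7503/8 ≈ 937.88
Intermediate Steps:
P = 7 (P = 5 - 1/2*(-4) = 5 + 2 = 7)
o(h, k) = 7 + h + k (o(h, k) = (h + k) + 7 = 7 + h + k)
p = 180 (p = 5*((-2 + (7 + 2 + 2))*4) = 5*((-2 + 11)*4) = 5*(9*4) = 5*36 = 180)
v(w, F) = (-6 + F)*(180 + w) (v(w, F) = (w + 180)*(F - 6) = (180 + w)*(-6 + F) = (-6 + F)*(180 + w))
(v(3, 1)/(-40))*41 = ((-1080 - 6*3 + 180*1 + 1*3)/(-40))*41 = ((-1080 - 18 + 180 + 3)*(-1/40))*41 = -915*(-1/40)*41 = (183/8)*41 = 7503/8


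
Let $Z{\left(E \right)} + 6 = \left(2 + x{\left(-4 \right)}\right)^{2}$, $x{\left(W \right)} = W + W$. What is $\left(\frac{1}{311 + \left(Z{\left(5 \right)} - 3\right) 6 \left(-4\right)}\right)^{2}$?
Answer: $\frac{1}{113569} \approx 8.8052 \cdot 10^{-6}$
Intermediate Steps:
$x{\left(W \right)} = 2 W$
$Z{\left(E \right)} = 30$ ($Z{\left(E \right)} = -6 + \left(2 + 2 \left(-4\right)\right)^{2} = -6 + \left(2 - 8\right)^{2} = -6 + \left(-6\right)^{2} = -6 + 36 = 30$)
$\left(\frac{1}{311 + \left(Z{\left(5 \right)} - 3\right) 6 \left(-4\right)}\right)^{2} = \left(\frac{1}{311 + \left(30 - 3\right) 6 \left(-4\right)}\right)^{2} = \left(\frac{1}{311 + 27 \cdot 6 \left(-4\right)}\right)^{2} = \left(\frac{1}{311 + 162 \left(-4\right)}\right)^{2} = \left(\frac{1}{311 - 648}\right)^{2} = \left(\frac{1}{-337}\right)^{2} = \left(- \frac{1}{337}\right)^{2} = \frac{1}{113569}$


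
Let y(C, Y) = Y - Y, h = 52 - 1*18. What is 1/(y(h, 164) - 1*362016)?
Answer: -1/362016 ≈ -2.7623e-6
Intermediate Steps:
h = 34 (h = 52 - 18 = 34)
y(C, Y) = 0
1/(y(h, 164) - 1*362016) = 1/(0 - 1*362016) = 1/(0 - 362016) = 1/(-362016) = -1/362016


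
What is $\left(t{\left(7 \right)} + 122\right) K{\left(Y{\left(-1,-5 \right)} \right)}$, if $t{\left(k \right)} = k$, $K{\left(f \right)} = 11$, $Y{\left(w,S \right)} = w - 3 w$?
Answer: $1419$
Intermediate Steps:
$Y{\left(w,S \right)} = - 2 w$
$\left(t{\left(7 \right)} + 122\right) K{\left(Y{\left(-1,-5 \right)} \right)} = \left(7 + 122\right) 11 = 129 \cdot 11 = 1419$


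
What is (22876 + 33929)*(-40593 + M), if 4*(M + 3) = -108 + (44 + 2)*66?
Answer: -2264474520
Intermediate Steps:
M = 729 (M = -3 + (-108 + (44 + 2)*66)/4 = -3 + (-108 + 46*66)/4 = -3 + (-108 + 3036)/4 = -3 + (¼)*2928 = -3 + 732 = 729)
(22876 + 33929)*(-40593 + M) = (22876 + 33929)*(-40593 + 729) = 56805*(-39864) = -2264474520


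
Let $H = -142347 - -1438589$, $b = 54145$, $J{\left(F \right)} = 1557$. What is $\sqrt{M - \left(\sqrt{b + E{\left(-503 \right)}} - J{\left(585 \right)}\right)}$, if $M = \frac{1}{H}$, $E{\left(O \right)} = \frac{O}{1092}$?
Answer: $\frac{\sqrt{194978212689146378310 - 229353213529986 \sqrt{16141353501}}}{353874066} \approx 36.391$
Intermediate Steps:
$E{\left(O \right)} = \frac{O}{1092}$ ($E{\left(O \right)} = O \frac{1}{1092} = \frac{O}{1092}$)
$H = 1296242$ ($H = -142347 + 1438589 = 1296242$)
$M = \frac{1}{1296242} \approx 7.7146 \cdot 10^{-7}$
$\sqrt{M - \left(\sqrt{b + E{\left(-503 \right)}} - J{\left(585 \right)}\right)} = \sqrt{\frac{1}{1296242} + \left(1557 - \sqrt{54145 + \frac{1}{1092} \left(-503\right)}\right)} = \sqrt{\frac{1}{1296242} + \left(1557 - \sqrt{54145 - \frac{503}{1092}}\right)} = \sqrt{\frac{1}{1296242} + \left(1557 - \sqrt{\frac{59125837}{1092}}\right)} = \sqrt{\frac{1}{1296242} + \left(1557 - \frac{\sqrt{16141353501}}{546}\right)} = \sqrt{\frac{2018248795}{1296242} - \frac{\sqrt{16141353501}}{546}}$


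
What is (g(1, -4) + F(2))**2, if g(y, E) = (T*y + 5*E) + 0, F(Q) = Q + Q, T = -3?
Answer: 361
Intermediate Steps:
F(Q) = 2*Q
g(y, E) = -3*y + 5*E (g(y, E) = (-3*y + 5*E) + 0 = -3*y + 5*E)
(g(1, -4) + F(2))**2 = ((-3*1 + 5*(-4)) + 2*2)**2 = ((-3 - 20) + 4)**2 = (-23 + 4)**2 = (-19)**2 = 361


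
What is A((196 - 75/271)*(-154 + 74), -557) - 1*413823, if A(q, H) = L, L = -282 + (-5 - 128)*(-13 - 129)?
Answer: -395219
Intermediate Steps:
L = 18604 (L = -282 - 133*(-142) = -282 + 18886 = 18604)
A(q, H) = 18604
A((196 - 75/271)*(-154 + 74), -557) - 1*413823 = 18604 - 1*413823 = 18604 - 413823 = -395219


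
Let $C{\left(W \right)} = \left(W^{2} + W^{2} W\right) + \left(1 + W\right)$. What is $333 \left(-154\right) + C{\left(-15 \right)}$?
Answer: $-54446$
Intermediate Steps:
$C{\left(W \right)} = 1 + W + W^{2} + W^{3}$ ($C{\left(W \right)} = \left(W^{2} + W^{3}\right) + \left(1 + W\right) = 1 + W + W^{2} + W^{3}$)
$333 \left(-154\right) + C{\left(-15 \right)} = 333 \left(-154\right) + \left(1 - 15 + \left(-15\right)^{2} + \left(-15\right)^{3}\right) = -51282 + \left(1 - 15 + 225 - 3375\right) = -51282 - 3164 = -54446$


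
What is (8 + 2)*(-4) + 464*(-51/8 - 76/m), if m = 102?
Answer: -170530/51 ≈ -3343.7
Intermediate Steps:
(8 + 2)*(-4) + 464*(-51/8 - 76/m) = (8 + 2)*(-4) + 464*(-51/8 - 76/102) = 10*(-4) + 464*(-51*1/8 - 76*1/102) = -40 + 464*(-51/8 - 38/51) = -40 + 464*(-2905/408) = -40 - 168490/51 = -170530/51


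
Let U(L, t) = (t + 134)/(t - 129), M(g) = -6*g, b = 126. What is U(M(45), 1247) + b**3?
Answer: 2236421749/1118 ≈ 2.0004e+6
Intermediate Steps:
U(L, t) = (134 + t)/(-129 + t)
U(M(45), 1247) + b**3 = (134 + 1247)/(-129 + 1247) + 126**3 = 1381/1118 + 2000376 = 2236421749/1118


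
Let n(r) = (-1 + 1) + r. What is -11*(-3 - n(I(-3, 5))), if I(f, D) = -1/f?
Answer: 110/3 ≈ 36.667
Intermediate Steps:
n(r) = r (n(r) = 0 + r = r)
-11*(-3 - n(I(-3, 5))) = -11*(-3 - (-1)/(-3)) = -11*(-3 - (-1)*(-1)/3) = -11*(-3 - 1*⅓) = -11*(-3 - ⅓) = -11*(-10/3) = 110/3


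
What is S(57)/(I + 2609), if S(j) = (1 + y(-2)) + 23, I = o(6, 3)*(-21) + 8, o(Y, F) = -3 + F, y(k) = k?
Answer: 22/2617 ≈ 0.0084066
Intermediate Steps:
I = 8 (I = (-3 + 3)*(-21) + 8 = 0*(-21) + 8 = 0 + 8 = 8)
S(j) = 22 (S(j) = (1 - 2) + 23 = -1 + 23 = 22)
S(57)/(I + 2609) = 22/(8 + 2609) = 22/2617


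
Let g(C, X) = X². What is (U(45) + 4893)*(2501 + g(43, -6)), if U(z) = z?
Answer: 12527706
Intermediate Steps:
(U(45) + 4893)*(2501 + g(43, -6)) = (45 + 4893)*(2501 + (-6)²) = 4938*(2501 + 36) = 4938*2537 = 12527706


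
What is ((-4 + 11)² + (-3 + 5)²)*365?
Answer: 19345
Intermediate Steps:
((-4 + 11)² + (-3 + 5)²)*365 = (7² + 2²)*365 = (49 + 4)*365 = 53*365 = 19345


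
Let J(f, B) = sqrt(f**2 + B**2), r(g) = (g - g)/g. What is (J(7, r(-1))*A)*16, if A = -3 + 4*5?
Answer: 1904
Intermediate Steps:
r(g) = 0 (r(g) = 0/g = 0)
J(f, B) = sqrt(B**2 + f**2)
A = 17 (A = -3 + 20 = 17)
(J(7, r(-1))*A)*16 = (sqrt(0**2 + 7**2)*17)*16 = (sqrt(0 + 49)*17)*16 = (sqrt(49)*17)*16 = (7*17)*16 = 119*16 = 1904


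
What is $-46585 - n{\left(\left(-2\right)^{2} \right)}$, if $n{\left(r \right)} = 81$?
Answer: $-46666$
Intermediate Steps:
$-46585 - n{\left(\left(-2\right)^{2} \right)} = -46585 - 81 = -46666$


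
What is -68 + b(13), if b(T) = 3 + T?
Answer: -52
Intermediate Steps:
-68 + b(13) = -68 + (3 + 13) = -68 + 16 = -52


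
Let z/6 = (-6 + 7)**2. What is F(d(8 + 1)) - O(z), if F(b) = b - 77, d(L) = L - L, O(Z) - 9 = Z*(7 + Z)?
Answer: -164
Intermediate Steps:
z = 6 (z = 6*(-6 + 7)**2 = 6*1**2 = 6*1 = 6)
O(Z) = 9 + Z*(7 + Z)
d(L) = 0
F(b) = -77 + b
F(d(8 + 1)) - O(z) = (-77 + 0) - (9 + 6**2 + 7*6) = -77 - (9 + 36 + 42) = -77 - 1*87 = -77 - 87 = -164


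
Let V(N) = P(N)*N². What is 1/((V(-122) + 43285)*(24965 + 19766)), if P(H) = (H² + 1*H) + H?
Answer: 1/9748899807895 ≈ 1.0258e-13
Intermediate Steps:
P(H) = H² + 2*H (P(H) = (H² + H) + H = (H + H²) + H = H² + 2*H)
V(N) = N³*(2 + N) (V(N) = (N*(2 + N))*N² = N³*(2 + N))
1/((V(-122) + 43285)*(24965 + 19766)) = 1/(((-122)³*(2 - 122) + 43285)*(24965 + 19766)) = 1/((-1815848*(-120) + 43285)*44731) = 1/((217901760 + 43285)*44731) = 1/(217945045*44731) = 1/9748899807895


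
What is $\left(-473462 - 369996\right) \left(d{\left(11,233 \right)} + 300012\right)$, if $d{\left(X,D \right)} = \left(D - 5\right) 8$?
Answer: $-254585988888$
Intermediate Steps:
$d{\left(X,D \right)} = -40 + 8 D$ ($d{\left(X,D \right)} = \left(-5 + D\right) 8 = -40 + 8 D$)
$\left(-473462 - 369996\right) \left(d{\left(11,233 \right)} + 300012\right) = \left(-473462 - 369996\right) \left(\left(-40 + 8 \cdot 233\right) + 300012\right) = - 843458 \left(\left(-40 + 1864\right) + 300012\right) = - 843458 \left(1824 + 300012\right) = \left(-843458\right) 301836 = -254585988888$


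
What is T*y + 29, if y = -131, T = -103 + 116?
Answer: -1674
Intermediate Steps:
T = 13
T*y + 29 = 13*(-131) + 29 = -1703 + 29 = -1674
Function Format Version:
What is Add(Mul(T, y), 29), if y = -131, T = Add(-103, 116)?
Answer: -1674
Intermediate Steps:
T = 13
Add(Mul(T, y), 29) = Add(Mul(13, -131), 29) = Add(-1703, 29) = -1674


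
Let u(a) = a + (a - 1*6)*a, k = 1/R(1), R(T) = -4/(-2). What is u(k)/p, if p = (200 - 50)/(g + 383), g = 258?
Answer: -1923/200 ≈ -9.6150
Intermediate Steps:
R(T) = 2 (R(T) = -4*(-1/2) = 2)
k = 1/2 ≈ 0.50000
p = 150/641 (p = (200 - 50)/(258 + 383) = 150/641 ≈ 0.23401)
u(a) = a + a*(-6 + a) (u(a) = a + (a - 6)*a = a + (-6 + a)*a = a + a*(-6 + a))
u(k)/p = ((-5 + 1/2)/2)/(150/641) = ((1/2)*(-9/2))*(641/150) = -9/4*641/150 = -1923/200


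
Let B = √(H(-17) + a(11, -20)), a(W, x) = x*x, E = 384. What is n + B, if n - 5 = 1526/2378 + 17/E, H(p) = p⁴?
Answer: 2596085/456576 + √83921 ≈ 295.38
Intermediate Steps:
a(W, x) = x²
n = 2596085/456576 (n = 5 + (1526/2378 + 17/384) = 5 + (1526*(1/2378) + 17*(1/384)) = 5 + (763/1189 + 17/384) = 5 + 313205/456576 = 2596085/456576 ≈ 5.6860)
B = √83921 (B = √((-17)⁴ + (-20)²) = √(83521 + 400) = √83921 ≈ 289.69)
n + B = 2596085/456576 + √83921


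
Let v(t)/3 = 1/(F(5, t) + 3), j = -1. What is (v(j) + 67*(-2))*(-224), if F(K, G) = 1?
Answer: 29848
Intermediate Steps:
v(t) = ¾ (v(t) = 3/(1 + 3) = 3/4 = 3*(¼) = ¾)
(v(j) + 67*(-2))*(-224) = (¾ + 67*(-2))*(-224) = (¾ - 134)*(-224) = -533/4*(-224) = 29848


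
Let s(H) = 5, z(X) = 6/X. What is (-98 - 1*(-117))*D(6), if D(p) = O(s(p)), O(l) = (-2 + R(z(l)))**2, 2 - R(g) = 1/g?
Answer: 475/36 ≈ 13.194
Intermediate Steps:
R(g) = 2 - 1/g
O(l) = l**2/36 (O(l) = (-2 + (2 - 1/(6/l)))**2 = (-2 + (2 - l/6))**2 = (-l/6)**2 = l**2/36)
D(p) = 25/36 (D(p) = (1/36)*5**2 = (1/36)*25 = 25/36)
(-98 - 1*(-117))*D(6) = (-98 - 1*(-117))*(25/36) = (-98 + 117)*(25/36) = 19*(25/36) = 475/36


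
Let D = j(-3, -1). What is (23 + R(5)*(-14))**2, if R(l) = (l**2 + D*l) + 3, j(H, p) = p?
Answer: 89401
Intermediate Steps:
D = -1
R(l) = 3 + l**2 - l (R(l) = (l**2 - l) + 3 = 3 + l**2 - l)
(23 + R(5)*(-14))**2 = (23 + (3 + 5**2 - 1*5)*(-14))**2 = (23 + (3 + 25 - 5)*(-14))**2 = (23 + 23*(-14))**2 = (23 - 322)**2 = (-299)**2 = 89401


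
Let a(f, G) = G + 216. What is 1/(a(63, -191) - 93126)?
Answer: -1/93101 ≈ -1.0741e-5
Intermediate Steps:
a(f, G) = 216 + G
1/(a(63, -191) - 93126) = 1/((216 - 191) - 93126) = 1/(25 - 93126) = 1/(-93101) = -1/93101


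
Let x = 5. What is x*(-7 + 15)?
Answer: 40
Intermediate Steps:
x*(-7 + 15) = 5*(-7 + 15) = 5*8 = 40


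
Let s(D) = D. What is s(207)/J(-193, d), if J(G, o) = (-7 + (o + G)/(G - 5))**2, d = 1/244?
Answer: 443662272/77810041 ≈ 5.7019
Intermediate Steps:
d = 1/244 ≈ 0.0040984
J(G, o) = (-7 + (G + o)/(-5 + G))**2
s(207)/J(-193, d) = 207/(((35 + 1/244 - 6*(-193))**2/(-5 - 193)**2)) = 207/(((35 + 1/244 + 1158)**2/(-198)**2)) = 207/(((291093/244)**2/39204)) = 207/(((1/39204)*(84735134649/59536))) = 207/(77810041/2143296) = 207*(2143296/77810041) = 443662272/77810041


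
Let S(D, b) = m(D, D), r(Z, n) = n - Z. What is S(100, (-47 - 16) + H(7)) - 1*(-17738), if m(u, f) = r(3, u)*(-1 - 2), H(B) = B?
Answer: 17447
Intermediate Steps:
m(u, f) = 9 - 3*u (m(u, f) = (u - 1*3)*(-1 - 2) = (u - 3)*(-3) = (-3 + u)*(-3) = 9 - 3*u)
S(D, b) = 9 - 3*D
S(100, (-47 - 16) + H(7)) - 1*(-17738) = (9 - 3*100) - 1*(-17738) = (9 - 300) + 17738 = -291 + 17738 = 17447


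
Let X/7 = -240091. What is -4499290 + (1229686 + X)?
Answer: -4950241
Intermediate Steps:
X = -1680637 (X = 7*(-240091) = -1680637)
-4499290 + (1229686 + X) = -4499290 + (1229686 - 1680637) = -4499290 - 450951 = -4950241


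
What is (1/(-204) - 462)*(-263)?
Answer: 24787487/204 ≈ 1.2151e+5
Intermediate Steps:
(1/(-204) - 462)*(-263) = (-1/204 - 462)*(-263) = -94249/204*(-263) = 24787487/204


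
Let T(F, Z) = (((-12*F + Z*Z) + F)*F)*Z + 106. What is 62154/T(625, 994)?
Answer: 1151/11287893914 ≈ 1.0197e-7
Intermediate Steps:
T(F, Z) = 106 + F*Z*(Z**2 - 11*F) (T(F, Z) = (((-12*F + Z**2) + F)*F)*Z + 106 = (((Z**2 - 12*F) + F)*F)*Z + 106 = ((Z**2 - 11*F)*F)*Z + 106 = (F*(Z**2 - 11*F))*Z + 106 = F*Z*(Z**2 - 11*F) + 106 = 106 + F*Z*(Z**2 - 11*F))
62154/T(625, 994) = 62154/(106 + 625*994**3 - 11*994*625**2) = 62154/(106 + 625*982107784 - 11*994*390625) = 62154/(106 + 613817365000 - 4271093750) = 62154/609546271356 = 62154*(1/609546271356) = 1151/11287893914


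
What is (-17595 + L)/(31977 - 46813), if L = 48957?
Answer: -15681/7418 ≈ -2.1139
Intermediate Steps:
(-17595 + L)/(31977 - 46813) = (-17595 + 48957)/(31977 - 46813) = 31362/(-14836) = 31362*(-1/14836) = -15681/7418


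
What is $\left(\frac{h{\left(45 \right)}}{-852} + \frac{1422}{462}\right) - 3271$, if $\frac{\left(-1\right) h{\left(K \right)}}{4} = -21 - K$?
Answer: $- \frac{17867424}{5467} \approx -3268.2$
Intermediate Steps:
$h{\left(K \right)} = 84 + 4 K$ ($h{\left(K \right)} = - 4 \left(-21 - K\right) = 84 + 4 K$)
$\left(\frac{h{\left(45 \right)}}{-852} + \frac{1422}{462}\right) - 3271 = \left(\frac{84 + 4 \cdot 45}{-852} + \frac{1422}{462}\right) - 3271 = \left(\left(84 + 180\right) \left(- \frac{1}{852}\right) + 1422 \cdot \frac{1}{462}\right) - 3271 = \left(264 \left(- \frac{1}{852}\right) + \frac{237}{77}\right) - 3271 = \left(- \frac{22}{71} + \frac{237}{77}\right) - 3271 = \frac{15133}{5467} - 3271 = - \frac{17867424}{5467}$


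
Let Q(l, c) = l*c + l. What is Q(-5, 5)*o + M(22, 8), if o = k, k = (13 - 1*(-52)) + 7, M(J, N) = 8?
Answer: -2152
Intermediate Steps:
Q(l, c) = l + c*l (Q(l, c) = c*l + l = l + c*l)
k = 72 (k = (13 + 52) + 7 = 65 + 7 = 72)
o = 72
Q(-5, 5)*o + M(22, 8) = -5*(1 + 5)*72 + 8 = -5*6*72 + 8 = -30*72 + 8 = -2160 + 8 = -2152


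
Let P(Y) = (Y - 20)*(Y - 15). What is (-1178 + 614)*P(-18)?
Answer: -707256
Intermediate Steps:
P(Y) = (-20 + Y)*(-15 + Y)
(-1178 + 614)*P(-18) = (-1178 + 614)*(300 + (-18)² - 35*(-18)) = -564*(300 + 324 + 630) = -564*1254 = -707256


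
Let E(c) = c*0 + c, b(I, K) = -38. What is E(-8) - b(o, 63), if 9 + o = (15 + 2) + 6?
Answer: 30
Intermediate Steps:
o = 14 (o = -9 + ((15 + 2) + 6) = -9 + (17 + 6) = -9 + 23 = 14)
E(c) = c (E(c) = 0 + c = c)
E(-8) - b(o, 63) = -8 - 1*(-38) = -8 + 38 = 30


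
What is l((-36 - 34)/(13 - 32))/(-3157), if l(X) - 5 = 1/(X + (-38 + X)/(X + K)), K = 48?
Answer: -150209/88951632 ≈ -0.0016887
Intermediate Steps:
l(X) = 5 + 1/(X + (-38 + X)/(48 + X)) (l(X) = 5 + 1/(X + (-38 + X)/(X + 48)) = 5 + 1/(X + (-38 + X)/(48 + X)))
l((-36 - 34)/(13 - 32))/(-3157) = ((-142 + 5*((-36 - 34)/(13 - 32))² + 246*((-36 - 34)/(13 - 32)))/(-38 + ((-36 - 34)/(13 - 32))² + 49*((-36 - 34)/(13 - 32))))/(-3157) = ((-142 + 5*(-70/(-19))² + 246*(-70/(-19)))/(-38 + (-70/(-19))² + 49*(-70/(-19))))*(-1/3157) = ((-142 + 5*(-70*(-1/19))² + 246*(-70*(-1/19)))/(-38 + (-70*(-1/19))² + 49*(-70*(-1/19))))*(-1/3157) = ((-142 + 5*(70/19)² + 246*(70/19))/(-38 + (70/19)² + 49*(70/19)))*(-1/3157) = ((-142 + 5*(4900/361) + 17220/19)/(-38 + 4900/361 + 3430/19))*(-1/3157) = ((-142 + 24500/361 + 17220/19)/(56352/361))*(-1/3157) = ((361/56352)*(300418/361))*(-1/3157) = (150209/28176)*(-1/3157) = -150209/88951632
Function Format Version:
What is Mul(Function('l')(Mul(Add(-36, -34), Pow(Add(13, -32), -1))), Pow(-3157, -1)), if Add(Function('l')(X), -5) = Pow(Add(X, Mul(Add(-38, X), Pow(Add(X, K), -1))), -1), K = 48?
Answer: Rational(-150209, 88951632) ≈ -0.0016887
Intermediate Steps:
Function('l')(X) = Add(5, Pow(Add(X, Mul(Pow(Add(48, X), -1), Add(-38, X))), -1)) (Function('l')(X) = Add(5, Pow(Add(X, Mul(Add(-38, X), Pow(Add(X, 48), -1))), -1)) = Add(5, Pow(Add(X, Mul(Add(-38, X), Pow(Add(48, X), -1))), -1)) = Add(5, Pow(Add(X, Mul(Pow(Add(48, X), -1), Add(-38, X))), -1)))
Mul(Function('l')(Mul(Add(-36, -34), Pow(Add(13, -32), -1))), Pow(-3157, -1)) = Mul(Mul(Pow(Add(-38, Pow(Mul(Add(-36, -34), Pow(Add(13, -32), -1)), 2), Mul(49, Mul(Add(-36, -34), Pow(Add(13, -32), -1)))), -1), Add(-142, Mul(5, Pow(Mul(Add(-36, -34), Pow(Add(13, -32), -1)), 2)), Mul(246, Mul(Add(-36, -34), Pow(Add(13, -32), -1))))), Pow(-3157, -1)) = Mul(Mul(Pow(Add(-38, Pow(Mul(-70, Pow(-19, -1)), 2), Mul(49, Mul(-70, Pow(-19, -1)))), -1), Add(-142, Mul(5, Pow(Mul(-70, Pow(-19, -1)), 2)), Mul(246, Mul(-70, Pow(-19, -1))))), Rational(-1, 3157)) = Mul(Mul(Pow(Add(-38, Pow(Mul(-70, Rational(-1, 19)), 2), Mul(49, Mul(-70, Rational(-1, 19)))), -1), Add(-142, Mul(5, Pow(Mul(-70, Rational(-1, 19)), 2)), Mul(246, Mul(-70, Rational(-1, 19))))), Rational(-1, 3157)) = Mul(Mul(Pow(Add(-38, Pow(Rational(70, 19), 2), Mul(49, Rational(70, 19))), -1), Add(-142, Mul(5, Pow(Rational(70, 19), 2)), Mul(246, Rational(70, 19)))), Rational(-1, 3157)) = Mul(Mul(Pow(Add(-38, Rational(4900, 361), Rational(3430, 19)), -1), Add(-142, Mul(5, Rational(4900, 361)), Rational(17220, 19))), Rational(-1, 3157)) = Mul(Mul(Pow(Rational(56352, 361), -1), Add(-142, Rational(24500, 361), Rational(17220, 19))), Rational(-1, 3157)) = Mul(Mul(Rational(361, 56352), Rational(300418, 361)), Rational(-1, 3157)) = Mul(Rational(150209, 28176), Rational(-1, 3157)) = Rational(-150209, 88951632)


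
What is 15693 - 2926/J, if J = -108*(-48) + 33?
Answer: 81867455/5217 ≈ 15692.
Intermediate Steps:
J = 5217 (J = 5184 + 33 = 5217)
15693 - 2926/J = 15693 - 2926/5217 = 81867455/5217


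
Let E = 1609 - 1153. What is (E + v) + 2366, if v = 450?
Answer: 3272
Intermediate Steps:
E = 456
(E + v) + 2366 = (456 + 450) + 2366 = 906 + 2366 = 3272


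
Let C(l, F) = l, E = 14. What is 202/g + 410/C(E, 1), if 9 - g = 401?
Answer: 5639/196 ≈ 28.770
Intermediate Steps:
g = -392 (g = 9 - 1*401 = 9 - 401 = -392)
202/g + 410/C(E, 1) = 202/(-392) + 410/14 = 202*(-1/392) + 410*(1/14) = -101/196 + 205/7 = 5639/196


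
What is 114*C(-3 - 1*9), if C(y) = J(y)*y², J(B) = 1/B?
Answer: -1368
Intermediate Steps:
C(y) = y (C(y) = y²/y = y)
114*C(-3 - 1*9) = 114*(-3 - 1*9) = 114*(-3 - 9) = 114*(-12) = -1368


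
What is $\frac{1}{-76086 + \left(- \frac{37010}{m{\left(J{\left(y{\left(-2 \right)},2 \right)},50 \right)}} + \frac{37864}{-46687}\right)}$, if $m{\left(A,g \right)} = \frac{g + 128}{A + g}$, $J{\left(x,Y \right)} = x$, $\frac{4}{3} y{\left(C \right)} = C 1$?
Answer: $- \frac{8310286}{716105625083} \approx -1.1605 \cdot 10^{-5}$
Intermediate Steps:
$y{\left(C \right)} = \frac{3 C}{4}$ ($y{\left(C \right)} = \frac{3 C 1}{4} = \frac{3 C}{4}$)
$m{\left(A,g \right)} = \frac{128 + g}{A + g}$
$\frac{1}{-76086 + \left(- \frac{37010}{m{\left(J{\left(y{\left(-2 \right)},2 \right)},50 \right)}} + \frac{37864}{-46687}\right)} = \frac{1}{-76086 + \left(- \frac{37010}{\frac{1}{\frac{3}{4} \left(-2\right) + 50} \left(128 + 50\right)} + \frac{37864}{-46687}\right)} = \frac{1}{-76086 + \left(- \frac{37010}{\frac{1}{- \frac{3}{2} + 50} \cdot 178} + 37864 \left(- \frac{1}{46687}\right)\right)} = \frac{1}{-76086 - \left(\frac{37864}{46687} + \frac{37010}{\frac{1}{\frac{97}{2}} \cdot 178}\right)} = \frac{1}{-76086 - \left(\frac{37864}{46687} + \frac{37010}{\frac{2}{97} \cdot 178}\right)} = \frac{1}{-76086 - \left(\frac{37864}{46687} + \frac{37010}{\frac{356}{97}}\right)} = \frac{1}{-76086 - \frac{83809204487}{8310286}} = \frac{1}{- \frac{716105625083}{8310286}} = - \frac{8310286}{716105625083}$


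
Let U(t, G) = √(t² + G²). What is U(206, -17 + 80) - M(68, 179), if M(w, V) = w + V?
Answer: -247 + √46405 ≈ -31.582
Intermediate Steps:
M(w, V) = V + w
U(t, G) = √(G² + t²)
U(206, -17 + 80) - M(68, 179) = √((-17 + 80)² + 206²) - (179 + 68) = √(63² + 42436) - 1*247 = √(3969 + 42436) - 247 = √46405 - 247 = -247 + √46405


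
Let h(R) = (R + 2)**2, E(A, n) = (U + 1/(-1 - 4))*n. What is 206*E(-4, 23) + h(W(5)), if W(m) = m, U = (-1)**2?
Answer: 19197/5 ≈ 3839.4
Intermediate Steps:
U = 1
E(A, n) = 4*n/5 (E(A, n) = (1 + 1/(-1 - 4))*n = (1 + 1/(-5))*n = (1 - 1/5)*n = 4*n/5)
h(R) = (2 + R)**2
206*E(-4, 23) + h(W(5)) = 206*((4/5)*23) + (2 + 5)**2 = 206*(92/5) + 7**2 = 18952/5 + 49 = 19197/5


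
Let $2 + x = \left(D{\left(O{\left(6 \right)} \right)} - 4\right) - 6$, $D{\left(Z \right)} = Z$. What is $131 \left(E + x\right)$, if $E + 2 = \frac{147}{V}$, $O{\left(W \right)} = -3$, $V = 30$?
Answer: $- \frac{15851}{10} \approx -1585.1$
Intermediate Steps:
$E = \frac{29}{10}$ ($E = -2 + \frac{147}{30} = -2 + 147 \cdot \frac{1}{30} = -2 + \frac{49}{10} = \frac{29}{10} \approx 2.9$)
$x = -15$ ($x = -2 - 13 = -15$)
$131 \left(E + x\right) = 131 \left(\frac{29}{10} - 15\right) = 131 \left(- \frac{121}{10}\right) = - \frac{15851}{10}$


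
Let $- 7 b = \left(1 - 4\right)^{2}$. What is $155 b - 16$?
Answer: $- \frac{1507}{7} \approx -215.29$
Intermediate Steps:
$b = - \frac{9}{7}$ ($b = - \frac{\left(1 - 4\right)^{2}}{7} = - \frac{\left(-3\right)^{2}}{7} = \left(- \frac{1}{7}\right) 9 = - \frac{9}{7} \approx -1.2857$)
$155 b - 16 = 155 \left(- \frac{9}{7}\right) - 16 = - \frac{1395}{7} - 16 = - \frac{1507}{7}$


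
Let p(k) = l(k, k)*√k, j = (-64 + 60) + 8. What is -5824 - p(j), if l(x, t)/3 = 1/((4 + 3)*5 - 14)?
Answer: -40770/7 ≈ -5824.3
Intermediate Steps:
j = 4 (j = -4 + 8 = 4)
l(x, t) = ⅐ (l(x, t) = 3/((4 + 3)*5 - 14) = 3/(7*5 - 14) = 3/(35 - 14) = 3/21 = 3*(1/21) = ⅐)
p(k) = √k/7
-5824 - p(j) = -5824 - √4/7 = -5824 - 2/7 = -40770/7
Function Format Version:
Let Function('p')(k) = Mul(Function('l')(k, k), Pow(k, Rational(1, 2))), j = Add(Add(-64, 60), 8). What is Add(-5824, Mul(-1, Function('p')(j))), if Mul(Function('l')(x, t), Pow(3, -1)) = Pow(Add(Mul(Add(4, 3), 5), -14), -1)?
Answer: Rational(-40770, 7) ≈ -5824.3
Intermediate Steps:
j = 4 (j = Add(-4, 8) = 4)
Function('l')(x, t) = Rational(1, 7) (Function('l')(x, t) = Mul(3, Pow(Add(Mul(Add(4, 3), 5), -14), -1)) = Mul(3, Pow(Add(Mul(7, 5), -14), -1)) = Mul(3, Pow(Add(35, -14), -1)) = Mul(3, Pow(21, -1)) = Mul(3, Rational(1, 21)) = Rational(1, 7))
Function('p')(k) = Mul(Rational(1, 7), Pow(k, Rational(1, 2)))
Add(-5824, Mul(-1, Function('p')(j))) = Add(-5824, Mul(-1, Mul(Rational(1, 7), Pow(4, Rational(1, 2))))) = Add(-5824, Mul(-1, Mul(Rational(1, 7), 2))) = Add(-5824, Mul(-1, Rational(2, 7))) = Add(-5824, Rational(-2, 7)) = Rational(-40770, 7)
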